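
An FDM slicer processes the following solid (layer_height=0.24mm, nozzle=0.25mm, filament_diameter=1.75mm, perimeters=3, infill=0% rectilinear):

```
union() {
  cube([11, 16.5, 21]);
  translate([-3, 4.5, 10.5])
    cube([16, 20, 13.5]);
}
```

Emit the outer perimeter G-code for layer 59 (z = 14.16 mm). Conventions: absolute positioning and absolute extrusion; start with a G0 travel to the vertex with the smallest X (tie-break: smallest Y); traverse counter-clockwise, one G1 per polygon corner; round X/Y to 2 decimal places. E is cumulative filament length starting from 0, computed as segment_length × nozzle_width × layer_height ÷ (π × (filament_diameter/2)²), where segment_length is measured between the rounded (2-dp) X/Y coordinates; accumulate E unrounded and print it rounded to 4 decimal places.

At z = 14.16 mm: the 11×16.5 cube contributes its full rectangle; the cube at (-3, 4.5) (footprint 16×20) is included at this height; Combining (union): the regions partially overlap (shared area 132.00 mm²), so overlapping operands fuse into one piece — 1 connected region. The outline is a single polygon with 8 vertices. Extrusion per mm of travel: 0.25 × 0.24 / (π × 0.875²) = 0.024945. Accumulating E over each segment gives final E = 2.0206.

G0 X-3.00 Y4.50 Z14.16
G1 X0.00 Y4.50 E0.0748
G1 X0.00 Y0.00 E0.1871
G1 X11.00 Y0.00 E0.4615
G1 X11.00 Y4.50 E0.5737
G1 X13.00 Y4.50 E0.6236
G1 X13.00 Y24.50 E1.1225
G1 X-3.00 Y24.50 E1.5217
G1 X-3.00 Y4.50 E2.0206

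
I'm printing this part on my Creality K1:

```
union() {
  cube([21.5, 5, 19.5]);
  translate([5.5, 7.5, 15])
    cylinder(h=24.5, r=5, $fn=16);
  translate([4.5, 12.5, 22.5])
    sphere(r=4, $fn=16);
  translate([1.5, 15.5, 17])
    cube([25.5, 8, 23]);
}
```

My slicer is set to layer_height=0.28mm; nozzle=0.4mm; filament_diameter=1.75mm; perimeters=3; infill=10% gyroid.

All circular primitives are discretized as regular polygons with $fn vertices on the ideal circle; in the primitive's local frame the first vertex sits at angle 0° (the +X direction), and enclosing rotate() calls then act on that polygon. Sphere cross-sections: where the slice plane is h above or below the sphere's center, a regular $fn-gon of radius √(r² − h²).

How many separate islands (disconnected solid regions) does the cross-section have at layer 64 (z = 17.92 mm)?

At z = 17.92 mm: the 21.5×5 cube contributes its full rectangle; the r=5 cylinder at (5.5, 7.5) gives a regular 16-gon of circumradius 5 (constant along its height); the sphere at (4.5, 12.5) is not intersected at this z (|z−center|=4.580 > r=4); the 25.5×8 cube at (1.5, 15.5) contributes its full rectangle; Taking the union: the regions partially overlap (shared area 14.67 mm²), so overlapping operands fuse into one piece — 2 connected regions. Overall, the cross-section has 2 separate islands. Island count = 2.

2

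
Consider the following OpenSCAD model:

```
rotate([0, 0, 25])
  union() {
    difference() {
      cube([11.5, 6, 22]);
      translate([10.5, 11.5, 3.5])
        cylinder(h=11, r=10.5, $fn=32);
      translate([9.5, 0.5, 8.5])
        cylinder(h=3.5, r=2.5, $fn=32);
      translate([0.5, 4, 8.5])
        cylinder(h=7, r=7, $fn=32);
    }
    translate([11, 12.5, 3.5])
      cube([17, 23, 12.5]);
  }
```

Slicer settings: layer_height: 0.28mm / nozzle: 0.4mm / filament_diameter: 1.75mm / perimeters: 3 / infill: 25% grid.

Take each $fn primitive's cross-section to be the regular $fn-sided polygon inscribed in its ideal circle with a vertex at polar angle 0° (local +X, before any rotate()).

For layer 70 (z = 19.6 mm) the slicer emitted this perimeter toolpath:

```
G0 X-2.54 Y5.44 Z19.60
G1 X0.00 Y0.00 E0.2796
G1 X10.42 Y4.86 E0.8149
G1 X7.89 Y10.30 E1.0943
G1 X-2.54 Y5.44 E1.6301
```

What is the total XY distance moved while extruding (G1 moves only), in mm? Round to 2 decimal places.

Sum the Euclidean lengths of each G1 segment: total = 35.01 mm.

35.01 mm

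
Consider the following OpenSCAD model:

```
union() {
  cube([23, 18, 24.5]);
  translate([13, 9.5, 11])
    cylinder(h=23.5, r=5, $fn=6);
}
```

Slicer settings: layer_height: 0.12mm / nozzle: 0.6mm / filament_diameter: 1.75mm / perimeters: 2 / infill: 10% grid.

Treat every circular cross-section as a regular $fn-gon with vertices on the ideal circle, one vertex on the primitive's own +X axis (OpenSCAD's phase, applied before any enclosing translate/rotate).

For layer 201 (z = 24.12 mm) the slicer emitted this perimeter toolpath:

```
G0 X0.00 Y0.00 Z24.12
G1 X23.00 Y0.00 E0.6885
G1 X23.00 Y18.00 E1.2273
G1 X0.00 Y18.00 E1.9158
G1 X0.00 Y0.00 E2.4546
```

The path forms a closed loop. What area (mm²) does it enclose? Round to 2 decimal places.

Apply the shoelace formula to the sequence of (X, Y) vertices; enclosed area = 414.00 mm².

414.00 mm²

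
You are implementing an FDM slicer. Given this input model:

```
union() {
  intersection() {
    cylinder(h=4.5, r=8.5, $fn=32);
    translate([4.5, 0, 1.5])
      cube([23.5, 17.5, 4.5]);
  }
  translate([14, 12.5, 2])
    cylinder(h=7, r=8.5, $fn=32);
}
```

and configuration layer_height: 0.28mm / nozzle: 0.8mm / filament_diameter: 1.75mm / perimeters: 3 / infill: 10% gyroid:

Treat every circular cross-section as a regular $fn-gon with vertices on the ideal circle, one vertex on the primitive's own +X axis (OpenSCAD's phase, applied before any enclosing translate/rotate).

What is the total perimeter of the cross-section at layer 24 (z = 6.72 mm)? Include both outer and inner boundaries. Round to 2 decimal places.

At z = 6.72 mm: the cylinder is not intersected at this z (z outside [0, 4.5]); the cube at (4.5, 0) does not reach this height (z outside [1.5, 6]); Taking the intersection: at least one operand is absent at this height, so nothing remains; the r=8.5 cylinder at (14, 12.5) contributes a regular 32-gon of circumradius 8.5 (perimeter = 2·32·8.500·sin(180°/32) = 53.32 mm); Taking the union: only the r=8.5 cylinder at (14, 12.5) is present, so the union is just that shape — boundary = 53.32 mm. Overall, the cross-section is a single solid region. Total boundary length (outer) = 53.32 mm.

53.32 mm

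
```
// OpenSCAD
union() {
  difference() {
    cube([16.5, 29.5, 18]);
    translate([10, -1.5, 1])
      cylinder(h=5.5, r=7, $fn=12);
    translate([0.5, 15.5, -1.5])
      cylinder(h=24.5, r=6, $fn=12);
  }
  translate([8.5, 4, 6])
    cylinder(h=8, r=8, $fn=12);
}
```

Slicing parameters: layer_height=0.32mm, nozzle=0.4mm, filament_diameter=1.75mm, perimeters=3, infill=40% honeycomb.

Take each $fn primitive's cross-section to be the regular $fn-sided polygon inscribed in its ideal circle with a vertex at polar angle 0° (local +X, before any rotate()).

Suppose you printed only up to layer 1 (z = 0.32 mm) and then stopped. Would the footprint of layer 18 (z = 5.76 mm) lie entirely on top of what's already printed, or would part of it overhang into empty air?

entirely on top

Compare the two slices. At z = 0.32: the cube is present — its section is the full 16.5×29.5 rectangle (area 486.75 mm²); the cylinder at (10, -1.5) is absent (z outside [1, 6.5]); the cylinder at (0.5, 15.5): section is a regular 12-gon, circumradius r=6 (area = (12/2)·6.000²·sin(360°/12) = 108.00 mm²); After the difference (first − rest): starting from the 16.5×29.5 cube (486.75 mm²), the r=6 cylinder at (0.5, 15.5) partially overlaps it — only the 59.93 mm² overlap (of its 108.00 mm²) is removed, clipping the outline — area = 426.82 mm²; the cylinder at (8.5, 4) is not intersected at this z (z outside [6, 14]); Taking the union: only that combined region is present, so the union is just that shape — area = 426.82 mm². At z = 5.76: the cube is present — its section is the full 16.5×29.5 rectangle (area 486.75 mm²); the r=7 cylinder at (10, -1.5) gives a regular 12-gon of circumradius 7 (constant along its height) (area = (12/2)·7.000²·sin(360°/12) = 147.00 mm²); the cylinder at (0.5, 15.5): section is a regular 12-gon, circumradius r=6 (area = (12/2)·6.000²·sin(360°/12) = 108.00 mm²); Taking the first minus the rest: starting from the 16.5×29.5 cube (486.75 mm²), the r=7 cylinder at (10, -1.5) partially overlaps it — only the 53.08 mm² overlap (of its 147.00 mm²) is removed, clipping the outline; the r=6 cylinder at (0.5, 15.5) partially overlaps it — only the 59.93 mm² overlap (of its 108.00 mm²) is removed, clipping the outline — area = 373.73 mm²; the cylinder at (8.5, 4) is absent (z outside [6, 14]); Taking the union: only that combined region is present, so the union is just that shape — area = 373.73 mm². Checking containment: the cross-section at z = 5.76 is a subset of the cross-section at z = 0.32.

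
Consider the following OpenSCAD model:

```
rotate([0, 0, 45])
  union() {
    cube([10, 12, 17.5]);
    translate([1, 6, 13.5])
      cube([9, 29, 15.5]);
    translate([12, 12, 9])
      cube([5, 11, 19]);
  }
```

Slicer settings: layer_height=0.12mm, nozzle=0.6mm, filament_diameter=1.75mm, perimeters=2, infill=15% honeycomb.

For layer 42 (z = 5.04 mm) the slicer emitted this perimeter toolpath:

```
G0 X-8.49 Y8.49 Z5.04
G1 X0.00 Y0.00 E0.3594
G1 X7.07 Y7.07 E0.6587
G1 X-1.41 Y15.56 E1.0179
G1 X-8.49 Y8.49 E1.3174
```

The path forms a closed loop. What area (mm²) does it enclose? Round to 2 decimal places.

120.06 mm²

Apply the shoelace formula to the sequence of (X, Y) vertices; enclosed area = 120.06 mm².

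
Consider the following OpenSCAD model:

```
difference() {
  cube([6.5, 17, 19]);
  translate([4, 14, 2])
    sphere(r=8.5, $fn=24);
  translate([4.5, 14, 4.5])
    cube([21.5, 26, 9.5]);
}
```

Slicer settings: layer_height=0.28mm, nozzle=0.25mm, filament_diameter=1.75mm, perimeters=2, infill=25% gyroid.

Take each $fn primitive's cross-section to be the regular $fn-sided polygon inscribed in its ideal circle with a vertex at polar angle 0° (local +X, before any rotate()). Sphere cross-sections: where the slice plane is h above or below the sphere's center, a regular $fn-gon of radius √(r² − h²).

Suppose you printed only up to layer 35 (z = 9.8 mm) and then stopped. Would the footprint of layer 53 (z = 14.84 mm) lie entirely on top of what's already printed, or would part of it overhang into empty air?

part overhangs

Compare the two slices. At z = 9.8: the 6.5×17 cube contributes its full rectangle (area 110.50 mm²); the r=8.5 sphere at (4, 14) slices to a regular 24-gon of circumradius 3.378 (√(r²−h²) with h=7.8 from center) (area = (24/2)·3.378²·sin(360°/24) = 35.44 mm²); the cube at (4.5, 14) is present — its section is the full 21.5×26 rectangle (area 559.00 mm²); After the difference (first − rest): starting from the 6.5×17 cube (110.50 mm²), the r=8.5 sphere at (4, 14) partially overlaps it — only the 32.07 mm² overlap (of its 35.44 mm²) is removed, clipping the outline; the 21.5×26 cube at (4.5, 14) partially overlaps it — only the 0.32 mm² overlap (of its 559.00 mm²) is removed, clipping the outline — area = 78.10 mm². At z = 14.84: the 6.5×17 cube contributes its full rectangle (area 110.50 mm²); the sphere at (4, 14) is absent (|z−center|=12.840 > r=8.5); the cube at (4.5, 14) is absent (z outside [4.5, 14]); After the difference (first − rest): none of the subtracted shapes is present at this height, so the 6.5×17 cube is unchanged — area = 110.50 mm². Checking containment: at z = 14.84 the cross-section extends beyond the z = 9.8 cross-section by about 32.40 mm².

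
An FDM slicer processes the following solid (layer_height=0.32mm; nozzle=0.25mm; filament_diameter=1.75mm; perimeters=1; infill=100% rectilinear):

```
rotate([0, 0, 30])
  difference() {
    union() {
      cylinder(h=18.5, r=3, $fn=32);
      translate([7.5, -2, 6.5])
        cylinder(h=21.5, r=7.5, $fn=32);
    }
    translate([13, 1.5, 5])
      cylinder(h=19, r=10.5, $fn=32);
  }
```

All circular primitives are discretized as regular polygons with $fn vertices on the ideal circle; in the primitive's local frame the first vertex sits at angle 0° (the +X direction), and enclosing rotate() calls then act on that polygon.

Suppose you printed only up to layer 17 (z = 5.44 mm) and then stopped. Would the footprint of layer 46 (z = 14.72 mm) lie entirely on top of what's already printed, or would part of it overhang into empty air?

Compare the two slices. At z = 5.44: the r=3 cylinder contributes a regular 32-gon of circumradius 3 (area = (32/2)·3.000²·sin(360°/32) = 28.09 mm²); the cylinder at (7.5, -2) does not reach this height (z outside [6.5, 28]); Combining (union): only the r=3 cylinder is present, so the union is just that shape — area = 28.09 mm²; the cylinder at (13, 1.5): section is a regular 32-gon, circumradius r=10.5 (area = (32/2)·10.500²·sin(360°/32) = 344.14 mm²); Taking the first minus the rest: starting from the result so far (28.09 mm²), the r=10.5 cylinder at (13, 1.5) partially overlaps it — only the 0.65 mm² overlap (of its 344.14 mm²) is removed, clipping the outline — area = 27.44 mm²; (rotated 30° about Z; rotation is an isometry so areas/perimeters/island counts are preserved). At z = 14.72: the r=3 cylinder contributes a regular 32-gon of circumradius 3 (area = (32/2)·3.000²·sin(360°/32) = 28.09 mm²); the r=7.5 cylinder at (7.5, -2) contributes a regular 32-gon of circumradius 7.5 (area = (32/2)·7.500²·sin(360°/32) = 175.58 mm²); Combining (union): the regions partially overlap — summed areas 203.67 mm² minus the doubly-counted overlap 11.19 mm² gives 192.48 mm² — area = 192.48 mm²; the cylinder at (13, 1.5): section is a regular 32-gon, circumradius r=10.5 (area = (32/2)·10.500²·sin(360°/32) = 344.14 mm²); After the difference (first − rest): starting from the result so far (192.48 mm²), the r=10.5 cylinder at (13, 1.5) partially overlaps it — only the 132.20 mm² overlap (of its 344.14 mm²) is removed, clipping the outline — area = 60.28 mm²; (whole slice rotated 30° about Z — lengths, areas and connectivity unchanged). Checking containment: at z = 14.72 the cross-section extends beyond the z = 5.44 cross-section by about 32.84 mm².

part overhangs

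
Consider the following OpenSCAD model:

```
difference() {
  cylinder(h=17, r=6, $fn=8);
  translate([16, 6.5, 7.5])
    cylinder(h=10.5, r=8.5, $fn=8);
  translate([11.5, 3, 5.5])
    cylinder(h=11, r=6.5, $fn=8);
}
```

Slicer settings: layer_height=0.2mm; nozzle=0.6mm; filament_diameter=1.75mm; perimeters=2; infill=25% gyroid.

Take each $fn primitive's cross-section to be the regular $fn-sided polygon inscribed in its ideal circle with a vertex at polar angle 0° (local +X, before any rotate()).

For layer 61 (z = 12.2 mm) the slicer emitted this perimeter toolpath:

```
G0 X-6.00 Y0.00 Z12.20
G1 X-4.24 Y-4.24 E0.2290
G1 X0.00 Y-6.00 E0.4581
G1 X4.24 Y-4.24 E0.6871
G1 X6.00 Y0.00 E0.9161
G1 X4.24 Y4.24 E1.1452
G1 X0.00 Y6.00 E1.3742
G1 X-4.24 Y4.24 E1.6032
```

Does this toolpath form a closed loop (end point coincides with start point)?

no

Start point (G0): (-6.00, 0.00). End point (last G1): the path does not return to the start — open.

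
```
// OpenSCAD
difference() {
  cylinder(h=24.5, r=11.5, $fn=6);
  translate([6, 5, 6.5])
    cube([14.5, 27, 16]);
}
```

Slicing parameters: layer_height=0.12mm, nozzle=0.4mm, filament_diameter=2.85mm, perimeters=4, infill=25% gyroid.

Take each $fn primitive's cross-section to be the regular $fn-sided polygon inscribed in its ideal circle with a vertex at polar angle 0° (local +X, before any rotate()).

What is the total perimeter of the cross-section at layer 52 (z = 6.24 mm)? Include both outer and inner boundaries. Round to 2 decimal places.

At z = 6.24 mm: the r=11.5 cylinder contributes a regular 6-gon of circumradius 11.5 (perimeter = 2·6·11.500·sin(180°/6) = 69.00 mm); the cube at (6, 5) is absent (z outside [6.5, 22.5]); After the difference (first − rest): none of the subtracted shapes is present at this height, so the r=11.5 cylinder is unchanged — boundary = 69.00 mm. Overall, the cross-section is a single solid region. Total boundary length (outer) = 69.00 mm.

69.00 mm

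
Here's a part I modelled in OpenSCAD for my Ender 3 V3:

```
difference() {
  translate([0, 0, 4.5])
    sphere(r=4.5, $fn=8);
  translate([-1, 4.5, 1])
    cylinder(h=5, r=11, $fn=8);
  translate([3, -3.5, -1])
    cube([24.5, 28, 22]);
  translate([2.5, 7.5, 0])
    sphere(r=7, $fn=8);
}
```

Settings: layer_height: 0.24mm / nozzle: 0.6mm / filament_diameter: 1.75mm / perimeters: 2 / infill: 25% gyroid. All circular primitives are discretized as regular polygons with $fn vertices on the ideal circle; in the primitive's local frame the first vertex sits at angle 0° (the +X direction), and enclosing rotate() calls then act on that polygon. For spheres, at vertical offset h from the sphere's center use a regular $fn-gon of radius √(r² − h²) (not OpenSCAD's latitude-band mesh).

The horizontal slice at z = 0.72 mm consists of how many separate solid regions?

1

At z = 0.72 mm: the sphere: section is a regular 8-gon, circumradius = √(r²−h²) = √(4.5²−3.78²) = 2.442; the cylinder at (-1, 4.5) is absent (z outside [1, 6]); the cube at (3, -3.5) is present — its section is the full 24.5×28 rectangle; the r=7 sphere at (2.5, 7.5) slices to a regular 8-gon of circumradius 6.963 (√(r²−h²) with h=0.72 from center); Taking the first minus the rest: starting from the r=4.5 sphere, the 24.5×28 cube at (3, -3.5) misses the remaining region (no effect); the r=7 sphere at (2.5, 7.5) partially overlaps it — only the 2.14 mm² overlap (of its 137.13 mm²) is removed, clipping the outline — 1 connected region. The result has 1 disconnected region.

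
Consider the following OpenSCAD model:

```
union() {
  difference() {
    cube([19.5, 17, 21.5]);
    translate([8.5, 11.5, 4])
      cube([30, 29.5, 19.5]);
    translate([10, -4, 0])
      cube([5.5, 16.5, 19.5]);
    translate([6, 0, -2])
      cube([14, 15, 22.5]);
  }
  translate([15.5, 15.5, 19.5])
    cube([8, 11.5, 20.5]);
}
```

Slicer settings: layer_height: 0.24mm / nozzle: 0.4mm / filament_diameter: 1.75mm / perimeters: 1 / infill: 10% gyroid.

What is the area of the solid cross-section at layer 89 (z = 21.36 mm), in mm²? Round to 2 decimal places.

At z = 21.36 mm: the cube (footprint 19.5×17) is included at this height (area 331.50 mm²); the cube at (8.5, 11.5) is present — its section is the full 30×29.5 rectangle (area 885.00 mm²); the cube at (10, -4) is absent (z outside [0, 19.5]); the cube at (6, 0) is not intersected at this z (z outside [-2, 20.5]); After the difference (first − rest): starting from the 19.5×17 cube (331.50 mm²), the 30×29.5 cube at (8.5, 11.5) partially overlaps it — only the 60.50 mm² overlap (of its 885.00 mm²) is removed, clipping the outline — area = 271.00 mm²; the 8×11.5 cube at (15.5, 15.5) contributes its full rectangle (area 92.00 mm²); Combining (union): the 2 present regions are separate (no shared area or edge), so areas and boundary lengths simply add and each stays a separate island — area = 363.00 mm². Overall, the cross-section has 2 separate islands. Net area = 363.00 mm².

363.00 mm²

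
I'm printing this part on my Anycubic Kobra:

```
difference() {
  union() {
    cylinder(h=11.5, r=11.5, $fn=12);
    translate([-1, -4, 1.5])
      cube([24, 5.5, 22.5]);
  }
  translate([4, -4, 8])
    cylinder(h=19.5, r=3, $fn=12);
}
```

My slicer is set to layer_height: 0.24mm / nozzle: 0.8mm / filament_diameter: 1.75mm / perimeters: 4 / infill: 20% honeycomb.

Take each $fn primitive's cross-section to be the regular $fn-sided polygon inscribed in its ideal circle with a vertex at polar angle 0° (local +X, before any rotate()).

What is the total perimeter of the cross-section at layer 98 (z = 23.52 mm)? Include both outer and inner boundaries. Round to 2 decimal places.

At z = 23.52 mm: the cylinder is not intersected at this z (z outside [0, 11.5]); the cube at (-1, -4) is present — its section is the full 24×5.5 rectangle (perimeter 59.00 mm); Merging all regions: only the 24×5.5 cube at (-1, -4) is present, so the union is just that shape — boundary = 59.00 mm; the r=3 cylinder at (4, -4) gives a regular 12-gon of circumradius 3 (constant along its height) (perimeter = 2·12·3.000·sin(180°/12) = 18.63 mm); Taking the first minus the rest: starting from the result so far, the r=3 cylinder at (4, -4) partially overlaps it — only the 13.50 mm² overlap (of its 27.00 mm²) is removed, clipping the outline — boundary = 62.32 mm. Overall, the cross-section is a single solid region. Total boundary length (outer) = 62.32 mm.

62.32 mm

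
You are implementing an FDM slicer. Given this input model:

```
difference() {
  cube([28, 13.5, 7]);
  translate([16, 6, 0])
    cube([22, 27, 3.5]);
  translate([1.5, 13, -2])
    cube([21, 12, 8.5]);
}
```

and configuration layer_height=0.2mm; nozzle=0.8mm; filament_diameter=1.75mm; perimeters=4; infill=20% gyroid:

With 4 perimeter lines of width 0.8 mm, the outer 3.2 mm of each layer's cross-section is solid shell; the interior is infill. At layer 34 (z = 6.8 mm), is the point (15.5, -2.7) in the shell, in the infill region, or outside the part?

outside

At z = 6.8 mm: the cube (footprint 28×13.5) is included at this height; the cube at (16, 6) is not intersected at this z (z outside [0, 3.5]); the cube at (1.5, 13) is absent (z outside [-2, 6.5]); Subtracting the remaining from the first: none of the subtracted shapes is present at this height, so the 28×13.5 cube is unchanged — 1 connected region. Overall, the cross-section is a single solid region. The nearest boundary edge runs (0.00, 0.00)→(28.00, 0.00); distance from the point to it = 2.70 mm. The point is not inside any of the regions above, so it lies outside the cross-section (2.70 mm from the nearest boundary).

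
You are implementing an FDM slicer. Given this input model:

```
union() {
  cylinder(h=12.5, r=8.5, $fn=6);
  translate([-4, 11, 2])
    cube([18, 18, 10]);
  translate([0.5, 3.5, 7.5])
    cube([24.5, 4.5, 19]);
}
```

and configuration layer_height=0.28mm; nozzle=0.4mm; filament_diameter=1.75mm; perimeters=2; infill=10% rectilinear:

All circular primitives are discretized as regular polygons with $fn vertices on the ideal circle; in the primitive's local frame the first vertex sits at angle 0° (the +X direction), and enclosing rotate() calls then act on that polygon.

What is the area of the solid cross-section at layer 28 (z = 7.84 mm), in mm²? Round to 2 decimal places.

603.18 mm²

At z = 7.84 mm: the r=8.5 cylinder contributes a regular 6-gon of circumradius 8.5 (area = (6/2)·8.500²·sin(360°/6) = 187.71 mm²); the cube at (-4, 11) (footprint 18×18) is included at this height (area 324.00 mm²); the cube at (0.5, 3.5) is present — its section is the full 24.5×4.5 rectangle (area 110.25 mm²); Taking the union: the regions partially overlap — summed areas 621.96 mm² minus the doubly-counted overlap 18.78 mm² gives 603.18 mm² — area = 603.18 mm². Overall, the cross-section has 2 separate islands. Net area = 603.18 mm².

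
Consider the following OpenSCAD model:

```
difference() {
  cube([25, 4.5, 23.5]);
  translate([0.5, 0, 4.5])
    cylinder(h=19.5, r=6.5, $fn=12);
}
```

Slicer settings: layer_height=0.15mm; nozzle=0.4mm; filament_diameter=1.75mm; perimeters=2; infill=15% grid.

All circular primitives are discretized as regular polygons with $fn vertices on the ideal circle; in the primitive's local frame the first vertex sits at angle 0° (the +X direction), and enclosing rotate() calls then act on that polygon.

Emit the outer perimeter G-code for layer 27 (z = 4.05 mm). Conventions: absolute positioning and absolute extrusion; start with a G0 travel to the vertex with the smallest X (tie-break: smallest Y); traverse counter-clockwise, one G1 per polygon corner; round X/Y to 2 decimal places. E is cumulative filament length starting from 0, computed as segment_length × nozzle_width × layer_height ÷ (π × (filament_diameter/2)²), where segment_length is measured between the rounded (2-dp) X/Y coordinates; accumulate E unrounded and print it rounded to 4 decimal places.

At z = 4.05 mm: the cube (footprint 25×4.5) is included at this height; the cylinder at (0.5, 0) is not intersected at this z (z outside [4.5, 24]); Taking the first minus the rest: none of the subtracted shapes is present at this height, so the 25×4.5 cube is unchanged — 1 connected region. The outline is a single polygon with 4 vertices. Extrusion per mm of travel: 0.4 × 0.15 / (π × 0.875²) = 0.024945. Accumulating E over each segment gives final E = 1.4718.

G0 X0.00 Y0.00 Z4.05
G1 X25.00 Y0.00 E0.6236
G1 X25.00 Y4.50 E0.7359
G1 X0.00 Y4.50 E1.3595
G1 X0.00 Y0.00 E1.4718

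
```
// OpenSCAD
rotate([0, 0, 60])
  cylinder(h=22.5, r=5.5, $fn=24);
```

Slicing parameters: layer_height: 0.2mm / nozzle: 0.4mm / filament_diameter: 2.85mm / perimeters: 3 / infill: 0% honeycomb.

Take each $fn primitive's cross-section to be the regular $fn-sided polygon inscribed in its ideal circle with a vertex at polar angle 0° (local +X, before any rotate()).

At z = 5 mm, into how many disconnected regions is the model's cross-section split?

At z = 5 mm: the r=5.5 cylinder contributes a regular 24-gon of circumradius 5.5; (rotated 60° about Z; rotation is an isometry so areas/perimeters/island counts are preserved). The result has 1 disconnected region.

1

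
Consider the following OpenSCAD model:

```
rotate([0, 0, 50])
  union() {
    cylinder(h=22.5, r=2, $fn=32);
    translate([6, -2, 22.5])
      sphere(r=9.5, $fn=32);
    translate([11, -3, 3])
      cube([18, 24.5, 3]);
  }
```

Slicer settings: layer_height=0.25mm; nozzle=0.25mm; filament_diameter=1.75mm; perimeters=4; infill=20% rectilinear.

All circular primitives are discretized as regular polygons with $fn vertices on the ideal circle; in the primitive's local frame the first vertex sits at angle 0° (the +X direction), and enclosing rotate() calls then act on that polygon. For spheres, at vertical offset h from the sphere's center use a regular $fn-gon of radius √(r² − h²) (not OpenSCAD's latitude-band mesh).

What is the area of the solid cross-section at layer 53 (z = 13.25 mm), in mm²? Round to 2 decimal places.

27.12 mm²

At z = 13.25 mm: the r=2 cylinder contributes a regular 32-gon of circumradius 2 (area = (32/2)·2.000²·sin(360°/32) = 12.49 mm²); the sphere at (6, -2): section is a regular 32-gon, circumradius = √(r²−h²) = √(9.5²−9.25²) = 2.165 (area = (32/2)·2.165²·sin(360°/32) = 14.63 mm²); the cube at (11, -3) is not intersected at this z (z outside [3, 6]); Merging all regions: the 2 present regions are separate (no shared area or edge), so areas and boundary lengths simply add and each stays a separate island — area = 27.12 mm²; (rotated 50° about Z; rotation is an isometry so areas/perimeters/island counts are preserved). Overall, the cross-section has 2 separate islands. Net area = 27.12 mm².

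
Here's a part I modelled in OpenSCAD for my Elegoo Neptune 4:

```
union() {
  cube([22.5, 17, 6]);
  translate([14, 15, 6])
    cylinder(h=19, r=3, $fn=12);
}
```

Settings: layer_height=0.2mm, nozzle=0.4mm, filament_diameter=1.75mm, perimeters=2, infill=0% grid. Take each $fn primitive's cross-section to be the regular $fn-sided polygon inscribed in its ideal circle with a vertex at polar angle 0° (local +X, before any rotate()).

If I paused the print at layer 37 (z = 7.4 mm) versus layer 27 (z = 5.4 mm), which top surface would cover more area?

Layer 37 (z = 7.4): the cube is not intersected at this z (z outside [0, 6]); the cylinder at (14, 15): section is a regular 12-gon, circumradius r=3 (area = (12/2)·3.000²·sin(360°/12) = 27.00 mm²); Combining (union): only the r=3 cylinder at (14, 15) is present, so the union is just that shape — area = 27.00 mm². So its area = 27.00 mm². Layer 27 (z = 5.4): the cube (footprint 22.5×17) is included at this height (area 382.50 mm²); the cylinder at (14, 15) does not reach this height (z outside [6, 25]); Taking the union: only the 22.5×17 cube is present, so the union is just that shape — area = 382.50 mm². So its area = 382.50 mm². Layer 27 is larger (382.50 vs 27.00 mm²).

layer 27 (z = 5.4 mm)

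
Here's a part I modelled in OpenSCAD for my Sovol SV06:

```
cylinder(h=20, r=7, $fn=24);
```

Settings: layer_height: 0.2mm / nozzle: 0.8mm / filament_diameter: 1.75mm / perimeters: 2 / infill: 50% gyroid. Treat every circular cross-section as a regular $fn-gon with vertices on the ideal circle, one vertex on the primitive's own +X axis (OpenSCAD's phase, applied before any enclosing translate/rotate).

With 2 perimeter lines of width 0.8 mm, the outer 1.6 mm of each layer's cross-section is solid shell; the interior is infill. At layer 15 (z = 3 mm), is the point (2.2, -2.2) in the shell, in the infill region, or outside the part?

infill

At z = 3 mm: the r=7 cylinder gives a regular 24-gon of circumradius 7 (constant along its height). Overall, the cross-section is a single solid region. The nearest boundary edge runs (4.95, -4.95)→(6.06, -3.50); distance from the point to it = 3.86 mm. The point is inside the cross-section and 3.86 mm from the nearest boundary — more than the 1.6 mm shell width (2 × 0.8), so it's in the infill interior.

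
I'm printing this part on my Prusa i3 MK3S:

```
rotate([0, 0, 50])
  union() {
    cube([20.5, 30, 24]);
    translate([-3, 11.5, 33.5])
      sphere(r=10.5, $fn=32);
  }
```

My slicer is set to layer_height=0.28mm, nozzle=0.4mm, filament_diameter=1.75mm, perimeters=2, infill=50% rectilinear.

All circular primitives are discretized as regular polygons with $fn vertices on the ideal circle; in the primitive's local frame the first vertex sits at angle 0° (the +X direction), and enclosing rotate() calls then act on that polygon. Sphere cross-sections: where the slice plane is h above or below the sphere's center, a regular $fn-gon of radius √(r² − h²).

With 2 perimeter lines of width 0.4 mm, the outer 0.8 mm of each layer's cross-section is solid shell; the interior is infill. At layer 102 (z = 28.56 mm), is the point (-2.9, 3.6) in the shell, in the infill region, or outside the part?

infill

At z = 28.56 mm: the cube is not intersected at this z (z outside [0, 24]); the r=10.5 sphere at (-3, 11.5) slices to a regular 32-gon of circumradius 9.265 (√(r²−h²) with h=4.94 from center); Combining (union): only the r=10.5 sphere at (-3, 11.5) is present, so the union is just that shape — 1 connected region; (whole slice rotated 50° about Z — lengths, areas and connectivity unchanged). Overall, the cross-section is a single solid region. Undo the 50° rotation: the query point maps to (0.894, 4.536) in the un-rotated model frame. The nearest boundary edge runs (0.55, 2.94)→(2.15, 3.80); distance from the point to it = 1.24 mm. The point is inside the cross-section and 1.24 mm from the nearest boundary — more than the 0.8 mm shell width (2 × 0.4), so it's in the infill interior.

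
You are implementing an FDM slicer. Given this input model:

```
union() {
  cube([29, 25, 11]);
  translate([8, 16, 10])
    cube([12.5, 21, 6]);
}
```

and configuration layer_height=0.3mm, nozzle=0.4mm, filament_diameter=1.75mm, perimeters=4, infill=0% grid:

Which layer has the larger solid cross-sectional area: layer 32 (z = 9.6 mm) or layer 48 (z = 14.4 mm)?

layer 32 (z = 9.6 mm)

Layer 32 (z = 9.6): the 29×25 cube contributes its full rectangle (area 725.00 mm²); the cube at (8, 16) does not reach this height (z outside [10, 16]); Combining (union): only the 29×25 cube is present, so the union is just that shape — area = 725.00 mm². So its area = 725.00 mm². Layer 48 (z = 14.4): the cube does not reach this height (z outside [0, 11]); the cube at (8, 16) is present — its section is the full 12.5×21 rectangle (area 262.50 mm²); Taking the union: only the 12.5×21 cube at (8, 16) is present, so the union is just that shape — area = 262.50 mm². So its area = 262.50 mm². Layer 32 is larger (725.00 vs 262.50 mm²).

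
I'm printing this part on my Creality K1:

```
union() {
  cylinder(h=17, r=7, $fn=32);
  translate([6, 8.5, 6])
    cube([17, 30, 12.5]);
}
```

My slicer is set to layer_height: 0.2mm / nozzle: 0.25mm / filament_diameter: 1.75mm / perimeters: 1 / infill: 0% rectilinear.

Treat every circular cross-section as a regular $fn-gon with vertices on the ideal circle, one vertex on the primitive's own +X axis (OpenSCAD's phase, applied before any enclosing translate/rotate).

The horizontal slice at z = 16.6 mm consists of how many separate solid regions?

2

At z = 16.6 mm: the r=7 cylinder gives a regular 32-gon of circumradius 7 (constant along its height); the cube at (6, 8.5) is present — its section is the full 17×30 rectangle; Combining (union): the 2 present regions are separate (no shared area or edge), so areas and boundary lengths simply add and each stays a separate island — 2 connected regions. The result has 2 disconnected regions.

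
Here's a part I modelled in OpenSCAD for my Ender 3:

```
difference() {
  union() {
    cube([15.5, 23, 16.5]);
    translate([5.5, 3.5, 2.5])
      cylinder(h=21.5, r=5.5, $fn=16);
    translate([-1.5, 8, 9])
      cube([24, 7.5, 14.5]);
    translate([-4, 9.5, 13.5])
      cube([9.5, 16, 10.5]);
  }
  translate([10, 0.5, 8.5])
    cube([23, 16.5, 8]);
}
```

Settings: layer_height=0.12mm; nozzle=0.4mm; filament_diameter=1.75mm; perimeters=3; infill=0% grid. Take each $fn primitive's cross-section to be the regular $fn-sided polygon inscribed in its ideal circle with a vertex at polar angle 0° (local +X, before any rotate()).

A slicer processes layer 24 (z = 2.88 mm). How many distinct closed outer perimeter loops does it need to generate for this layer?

At z = 2.88 mm: the 15.5×23 cube contributes its full rectangle; the r=5.5 cylinder at (5.5, 3.5) contributes a regular 16-gon of circumradius 5.5; the cube at (-1.5, 8) is absent (z outside [9, 23.5]); the cube at (-4, 9.5) is absent (z outside [13.5, 24]); Taking the union: the regions partially overlap (shared area 81.45 mm²), so overlapping operands fuse into one piece — 1 connected region; the cube at (10, 0.5) is absent (z outside [8.5, 16.5]); After the difference (first − rest): none of the subtracted shapes is present at this height, so that combined region is unchanged — 1 connected region. The result has 1 disconnected region.

1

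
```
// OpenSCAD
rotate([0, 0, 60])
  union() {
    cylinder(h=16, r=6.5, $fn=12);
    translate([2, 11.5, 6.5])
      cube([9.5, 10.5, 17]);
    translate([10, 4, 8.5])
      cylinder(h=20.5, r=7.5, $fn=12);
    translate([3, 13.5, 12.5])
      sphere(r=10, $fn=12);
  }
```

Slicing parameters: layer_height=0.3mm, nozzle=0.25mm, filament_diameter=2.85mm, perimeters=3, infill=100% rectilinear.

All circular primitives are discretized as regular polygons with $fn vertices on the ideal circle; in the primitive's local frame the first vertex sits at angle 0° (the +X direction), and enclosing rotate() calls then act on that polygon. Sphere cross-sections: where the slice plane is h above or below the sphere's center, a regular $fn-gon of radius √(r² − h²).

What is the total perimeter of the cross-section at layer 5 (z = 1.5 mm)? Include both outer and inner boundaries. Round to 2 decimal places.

40.38 mm

At z = 1.5 mm: the r=6.5 cylinder contributes a regular 12-gon of circumradius 6.5 (perimeter = 2·12·6.500·sin(180°/12) = 40.38 mm); the cube at (2, 11.5) is absent (z outside [6.5, 23.5]); the cylinder at (10, 4) is absent (z outside [8.5, 29]); the sphere at (3, 13.5) does not reach this height (|z−center|=11.000 > r=10); Merging all regions: only the r=6.5 cylinder is present, so the union is just that shape — boundary = 40.38 mm; (rotated 60° about Z; rotation is an isometry so areas/perimeters/island counts are preserved). Overall, the cross-section is a single solid region. Total boundary length (outer) = 40.38 mm.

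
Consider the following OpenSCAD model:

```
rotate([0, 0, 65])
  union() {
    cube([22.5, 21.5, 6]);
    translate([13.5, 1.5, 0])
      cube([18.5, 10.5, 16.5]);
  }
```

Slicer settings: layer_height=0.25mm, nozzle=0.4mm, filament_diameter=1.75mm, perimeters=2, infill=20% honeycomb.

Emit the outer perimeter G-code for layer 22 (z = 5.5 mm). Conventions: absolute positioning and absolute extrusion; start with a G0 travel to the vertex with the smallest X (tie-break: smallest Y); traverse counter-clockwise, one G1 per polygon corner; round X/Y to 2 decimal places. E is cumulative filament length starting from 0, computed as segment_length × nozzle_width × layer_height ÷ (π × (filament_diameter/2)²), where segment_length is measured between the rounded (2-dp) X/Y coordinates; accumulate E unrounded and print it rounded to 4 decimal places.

At z = 5.5 mm: the 22.5×21.5 cube contributes its full rectangle; the cube at (13.5, 1.5) (footprint 18.5×10.5) is included at this height; Merging all regions: the regions partially overlap (shared area 94.50 mm²), so overlapping operands fuse into one piece — 1 connected region; (whole slice rotated 65° about Z — lengths, areas and connectivity unchanged). The outline is a single polygon with 8 vertices. Extrusion per mm of travel: 0.4 × 0.25 / (π × 0.875²) = 0.041575. Accumulating E over each segment gives final E = 4.4485.

G0 X-19.49 Y9.09 Z5.50
G1 X0.00 Y0.00 E0.8941
G1 X9.51 Y20.39 E1.8295
G1 X8.15 Y21.03 E1.8920
G1 X12.16 Y29.64 E2.2869
G1 X2.65 Y34.07 E2.7230
G1 X-1.37 Y25.46 E3.1181
G1 X-9.98 Y29.48 E3.5131
G1 X-19.49 Y9.09 E4.4485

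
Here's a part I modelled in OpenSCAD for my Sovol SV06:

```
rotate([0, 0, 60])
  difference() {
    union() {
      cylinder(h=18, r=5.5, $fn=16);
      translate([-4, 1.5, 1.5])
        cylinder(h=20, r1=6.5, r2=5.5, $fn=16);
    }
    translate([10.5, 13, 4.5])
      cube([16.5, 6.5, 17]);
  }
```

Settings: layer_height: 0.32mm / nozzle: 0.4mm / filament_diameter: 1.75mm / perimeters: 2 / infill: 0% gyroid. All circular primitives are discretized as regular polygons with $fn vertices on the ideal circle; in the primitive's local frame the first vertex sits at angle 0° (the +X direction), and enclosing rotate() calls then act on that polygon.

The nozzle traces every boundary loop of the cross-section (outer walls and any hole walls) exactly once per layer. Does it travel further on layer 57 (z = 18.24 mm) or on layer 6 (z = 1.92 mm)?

layer 6 (z = 1.92 mm)

Layer 57 (z = 18.24): the cylinder is not intersected at this z (z outside [0, 18]); the cone at (-4, 1.5): at t=0.837 of its height the radius interpolates to r₁+(r₂−r₁)t = 5.663, giving a regular 16-gon of that circumradius (perimeter = 2·16·5.663·sin(180°/16) = 35.35 mm); Combining (union): only the cone at (-4, 1.5) is present, so the union is just that shape — boundary = 35.35 mm; the cube at (10.5, 13) is present — its section is the full 16.5×6.5 rectangle (perimeter 46.00 mm); After the difference (first − rest): starting from the result so far, the 16.5×6.5 cube at (10.5, 13) misses the remaining region (no effect) — boundary = 35.35 mm; (whole slice rotated 60° about Z — lengths, areas and connectivity unchanged). So its perimeter = 35.35 mm. Layer 6 (z = 1.92): the cylinder: section is a regular 16-gon, circumradius r=5.5 (perimeter = 2·16·5.500·sin(180°/16) = 34.34 mm); the cone at (-4, 1.5): at t=0.021 of its height the radius interpolates to r₁+(r₂−r₁)t = 6.479, giving a regular 16-gon of that circumradius (perimeter = 2·16·6.479·sin(180°/16) = 40.45 mm); Combining (union): the regions partially overlap (shared area 59.76 mm²), so the edge portions inside another operand are dropped and the merged outline is re-measured after clipping — boundary = 46.45 mm; the cube at (10.5, 13) is absent (z outside [4.5, 21.5]); After the difference (first − rest): none of the subtracted shapes is present at this height, so that combined region is unchanged — boundary = 46.45 mm; (whole slice rotated 60° about Z — lengths, areas and connectivity unchanged). So its perimeter = 46.45 mm. Layer 6 is larger (46.45 vs 35.35 mm).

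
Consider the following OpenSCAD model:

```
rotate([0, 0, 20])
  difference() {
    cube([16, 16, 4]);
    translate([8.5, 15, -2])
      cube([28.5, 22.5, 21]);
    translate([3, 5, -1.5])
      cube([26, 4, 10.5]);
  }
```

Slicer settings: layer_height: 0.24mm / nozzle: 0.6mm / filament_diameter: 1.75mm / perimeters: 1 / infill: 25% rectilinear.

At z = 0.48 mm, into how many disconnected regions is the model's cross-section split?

At z = 0.48 mm: the cube (footprint 16×16) is included at this height; the cube at (8.5, 15) is present — its section is the full 28.5×22.5 rectangle; the cube at (3, 5) is present — its section is the full 26×4 rectangle; Taking the first minus the rest: starting from the 16×16 cube, the 28.5×22.5 cube at (8.5, 15) partially overlaps it — only the 7.50 mm² overlap (of its 641.25 mm²) is removed, clipping the outline; the 26×4 cube at (3, 5) partially overlaps it — only the 52.00 mm² overlap (of its 104.00 mm²) is removed, clipping the outline — 1 connected region; (rotated 20° about Z; rotation is an isometry so areas/perimeters/island counts are preserved). The result has 1 disconnected region.

1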